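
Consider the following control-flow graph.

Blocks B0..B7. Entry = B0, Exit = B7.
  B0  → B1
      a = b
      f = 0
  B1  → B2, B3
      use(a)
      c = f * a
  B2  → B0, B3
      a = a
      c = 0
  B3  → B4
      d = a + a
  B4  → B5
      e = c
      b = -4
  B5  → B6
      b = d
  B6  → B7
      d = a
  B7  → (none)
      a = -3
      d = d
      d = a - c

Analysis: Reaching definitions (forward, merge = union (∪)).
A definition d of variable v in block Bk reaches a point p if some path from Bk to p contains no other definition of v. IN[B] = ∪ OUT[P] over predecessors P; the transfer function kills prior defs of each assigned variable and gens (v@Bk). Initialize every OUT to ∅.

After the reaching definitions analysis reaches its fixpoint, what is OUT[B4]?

Answer: {a@B0, a@B2, b@B4, c@B1, c@B2, d@B3, e@B4, f@B0}

Derivation:
Fixpoint table:
  B0:   IN={a@B2, c@B2, f@B0}   OUT={a@B0, c@B2, f@B0}
  B1:   IN={a@B0, c@B2, f@B0}   OUT={a@B0, c@B1, f@B0}
  B2:   IN={a@B0, c@B1, f@B0}   OUT={a@B2, c@B2, f@B0}
  B3:   IN={a@B0, a@B2, c@B1, c@B2, f@B0}   OUT={a@B0, a@B2, c@B1, c@B2, d@B3, f@B0}
  B4:   IN={a@B0, a@B2, c@B1, c@B2, d@B3, f@B0}   OUT={a@B0, a@B2, b@B4, c@B1, c@B2, d@B3, e@B4, f@B0}
  B5:   IN={a@B0, a@B2, b@B4, c@B1, c@B2, d@B3, e@B4, f@B0}   OUT={a@B0, a@B2, b@B5, c@B1, c@B2, d@B3, e@B4, f@B0}
  B6:   IN={a@B0, a@B2, b@B5, c@B1, c@B2, d@B3, e@B4, f@B0}   OUT={a@B0, a@B2, b@B5, c@B1, c@B2, d@B6, e@B4, f@B0}
  B7:   IN={a@B0, a@B2, b@B5, c@B1, c@B2, d@B6, e@B4, f@B0}   OUT={a@B7, b@B5, c@B1, c@B2, d@B7, e@B4, f@B0}

Merge at B4: IN[B4] = OUT[B3] = {a@B0, a@B2, c@B1, c@B2, d@B3, f@B0}
Applying B4's transfer function to that IN value gives OUT[B4] (row B4 above).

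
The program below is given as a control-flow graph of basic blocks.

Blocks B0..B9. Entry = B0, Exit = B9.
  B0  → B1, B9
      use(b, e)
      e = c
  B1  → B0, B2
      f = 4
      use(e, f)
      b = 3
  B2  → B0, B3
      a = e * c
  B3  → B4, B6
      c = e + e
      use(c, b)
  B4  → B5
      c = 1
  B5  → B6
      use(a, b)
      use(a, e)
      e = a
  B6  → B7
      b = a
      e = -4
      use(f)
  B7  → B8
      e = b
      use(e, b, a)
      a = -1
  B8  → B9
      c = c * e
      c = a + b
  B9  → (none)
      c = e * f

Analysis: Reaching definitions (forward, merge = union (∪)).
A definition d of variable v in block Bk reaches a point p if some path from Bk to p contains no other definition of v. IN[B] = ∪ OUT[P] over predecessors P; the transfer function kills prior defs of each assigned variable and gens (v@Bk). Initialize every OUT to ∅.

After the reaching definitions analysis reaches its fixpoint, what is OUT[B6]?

Fixpoint table:
  B0: | IN={a@B2, b@B1, e@B0, f@B1} | OUT={a@B2, b@B1, e@B0, f@B1}
  B1: | IN={a@B2, b@B1, e@B0, f@B1} | OUT={a@B2, b@B1, e@B0, f@B1}
  B2: | IN={a@B2, b@B1, e@B0, f@B1} | OUT={a@B2, b@B1, e@B0, f@B1}
  B3: | IN={a@B2, b@B1, e@B0, f@B1} | OUT={a@B2, b@B1, c@B3, e@B0, f@B1}
  B4: | IN={a@B2, b@B1, c@B3, e@B0, f@B1} | OUT={a@B2, b@B1, c@B4, e@B0, f@B1}
  B5: | IN={a@B2, b@B1, c@B4, e@B0, f@B1} | OUT={a@B2, b@B1, c@B4, e@B5, f@B1}
  B6: | IN={a@B2, b@B1, c@B3, c@B4, e@B0, e@B5, f@B1} | OUT={a@B2, b@B6, c@B3, c@B4, e@B6, f@B1}
  B7: | IN={a@B2, b@B6, c@B3, c@B4, e@B6, f@B1} | OUT={a@B7, b@B6, c@B3, c@B4, e@B7, f@B1}
  B8: | IN={a@B7, b@B6, c@B3, c@B4, e@B7, f@B1} | OUT={a@B7, b@B6, c@B8, e@B7, f@B1}
  B9: | IN={a@B2, a@B7, b@B1, b@B6, c@B8, e@B0, e@B7, f@B1} | OUT={a@B2, a@B7, b@B1, b@B6, c@B9, e@B0, e@B7, f@B1}

Merge at B6: IN[B6] = OUT[B3] ⊔ OUT[B5] = {a@B2, b@B1, c@B3, c@B4, e@B0, e@B5, f@B1}
Applying B6's transfer function to that IN value gives OUT[B6] (row B6 above).

Answer: {a@B2, b@B6, c@B3, c@B4, e@B6, f@B1}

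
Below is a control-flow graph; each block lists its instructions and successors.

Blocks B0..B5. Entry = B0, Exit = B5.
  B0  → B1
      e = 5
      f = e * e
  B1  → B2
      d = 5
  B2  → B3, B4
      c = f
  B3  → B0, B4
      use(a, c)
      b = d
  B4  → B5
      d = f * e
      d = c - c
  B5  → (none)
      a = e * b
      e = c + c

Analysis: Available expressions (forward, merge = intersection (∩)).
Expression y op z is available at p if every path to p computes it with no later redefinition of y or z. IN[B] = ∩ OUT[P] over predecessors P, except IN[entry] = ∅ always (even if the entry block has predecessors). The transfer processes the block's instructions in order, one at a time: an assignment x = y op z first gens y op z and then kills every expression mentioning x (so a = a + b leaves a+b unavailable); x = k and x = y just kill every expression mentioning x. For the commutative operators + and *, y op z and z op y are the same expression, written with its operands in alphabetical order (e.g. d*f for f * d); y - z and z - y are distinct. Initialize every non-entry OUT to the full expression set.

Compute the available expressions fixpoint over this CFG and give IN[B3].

Answer: {e*e}

Derivation:
Per-block solution:
  B0: | IN={} | OUT={e*e}
  B1: | IN={e*e} | OUT={e*e}
  B2: | IN={e*e} | OUT={e*e}
  B3: | IN={e*e} | OUT={e*e}
  B4: | IN={e*e} | OUT={c-c, e*e, e*f}
  B5: | IN={c-c, e*e, e*f} | OUT={c+c, c-c}

Merge at B3: IN[B3] = OUT[B2] = {e*e}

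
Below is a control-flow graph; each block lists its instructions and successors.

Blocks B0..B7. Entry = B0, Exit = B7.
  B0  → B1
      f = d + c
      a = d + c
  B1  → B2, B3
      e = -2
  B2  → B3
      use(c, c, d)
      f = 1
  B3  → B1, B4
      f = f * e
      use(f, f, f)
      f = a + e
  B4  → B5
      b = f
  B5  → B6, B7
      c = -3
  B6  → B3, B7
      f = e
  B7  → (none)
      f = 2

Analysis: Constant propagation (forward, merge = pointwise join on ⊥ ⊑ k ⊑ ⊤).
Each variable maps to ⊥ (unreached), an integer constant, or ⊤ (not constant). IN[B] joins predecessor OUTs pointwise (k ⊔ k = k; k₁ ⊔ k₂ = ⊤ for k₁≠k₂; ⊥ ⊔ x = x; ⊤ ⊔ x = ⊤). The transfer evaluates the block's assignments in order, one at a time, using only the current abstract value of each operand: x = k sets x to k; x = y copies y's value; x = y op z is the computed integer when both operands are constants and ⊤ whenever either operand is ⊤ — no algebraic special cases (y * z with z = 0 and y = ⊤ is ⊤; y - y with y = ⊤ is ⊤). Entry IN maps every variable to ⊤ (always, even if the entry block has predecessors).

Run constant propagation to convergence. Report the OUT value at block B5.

Fixpoint table:
  B0: | IN=(all ⊤) | OUT=(all ⊤)
  B1: | IN=(all ⊤) | OUT={e:-2; rest ⊤}
  B2: | IN={e:-2; rest ⊤} | OUT={e:-2, f:1; rest ⊤}
  B3: | IN={e:-2; rest ⊤} | OUT={e:-2; rest ⊤}
  B4: | IN={e:-2; rest ⊤} | OUT={e:-2; rest ⊤}
  B5: | IN={e:-2; rest ⊤} | OUT={c:-3, e:-2; rest ⊤}
  B6: | IN={c:-3, e:-2; rest ⊤} | OUT={c:-3, e:-2, f:-2; rest ⊤}
  B7: | IN={c:-3, e:-2; rest ⊤} | OUT={c:-3, e:-2, f:2; rest ⊤}

Merge at B5: IN[B5] = OUT[B4] = {a: ⊤, b: ⊤, c: ⊤, d: ⊤, e: -2, f: ⊤}
Applying B5's transfer function to that IN value gives OUT[B5] (row B5 above).

Answer: {a: ⊤, b: ⊤, c: -3, d: ⊤, e: -2, f: ⊤}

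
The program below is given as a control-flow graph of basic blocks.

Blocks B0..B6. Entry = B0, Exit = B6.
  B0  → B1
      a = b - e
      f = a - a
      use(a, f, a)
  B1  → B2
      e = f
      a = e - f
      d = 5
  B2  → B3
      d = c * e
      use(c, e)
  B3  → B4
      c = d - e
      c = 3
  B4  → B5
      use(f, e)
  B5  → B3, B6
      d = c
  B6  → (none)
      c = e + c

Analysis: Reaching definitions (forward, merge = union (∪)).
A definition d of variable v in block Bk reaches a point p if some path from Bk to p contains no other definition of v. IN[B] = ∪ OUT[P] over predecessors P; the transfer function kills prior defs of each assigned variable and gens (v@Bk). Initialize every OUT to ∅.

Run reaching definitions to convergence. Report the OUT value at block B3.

Answer: {a@B1, c@B3, d@B2, d@B5, e@B1, f@B0}

Trace:
Converged values:
  B0: | IN={} | OUT={a@B0, f@B0}
  B1: | IN={a@B0, f@B0} | OUT={a@B1, d@B1, e@B1, f@B0}
  B2: | IN={a@B1, d@B1, e@B1, f@B0} | OUT={a@B1, d@B2, e@B1, f@B0}
  B3: | IN={a@B1, c@B3, d@B2, d@B5, e@B1, f@B0} | OUT={a@B1, c@B3, d@B2, d@B5, e@B1, f@B0}
  B4: | IN={a@B1, c@B3, d@B2, d@B5, e@B1, f@B0} | OUT={a@B1, c@B3, d@B2, d@B5, e@B1, f@B0}
  B5: | IN={a@B1, c@B3, d@B2, d@B5, e@B1, f@B0} | OUT={a@B1, c@B3, d@B5, e@B1, f@B0}
  B6: | IN={a@B1, c@B3, d@B5, e@B1, f@B0} | OUT={a@B1, c@B6, d@B5, e@B1, f@B0}

Merge at B3: IN[B3] = OUT[B2] ⊔ OUT[B5] = {a@B1, c@B3, d@B2, d@B5, e@B1, f@B0}
Applying B3's transfer function to that IN value gives OUT[B3] (row B3 above).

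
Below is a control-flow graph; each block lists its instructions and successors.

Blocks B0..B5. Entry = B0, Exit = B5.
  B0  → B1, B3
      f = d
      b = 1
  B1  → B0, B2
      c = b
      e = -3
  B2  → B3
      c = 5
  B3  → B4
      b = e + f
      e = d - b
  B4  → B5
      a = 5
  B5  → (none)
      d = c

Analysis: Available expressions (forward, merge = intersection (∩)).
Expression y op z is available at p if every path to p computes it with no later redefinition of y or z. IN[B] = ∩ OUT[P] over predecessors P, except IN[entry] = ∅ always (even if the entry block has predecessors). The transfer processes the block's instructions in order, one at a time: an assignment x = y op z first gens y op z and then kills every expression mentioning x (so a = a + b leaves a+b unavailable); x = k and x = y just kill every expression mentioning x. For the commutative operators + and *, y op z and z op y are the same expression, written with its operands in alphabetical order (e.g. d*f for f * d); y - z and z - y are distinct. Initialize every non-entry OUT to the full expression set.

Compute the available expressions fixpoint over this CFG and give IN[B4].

Answer: {d-b}

Trace:
Converged values:
  B0:   IN={}   OUT={}
  B1:   IN={}   OUT={}
  B2:   IN={}   OUT={}
  B3:   IN={}   OUT={d-b}
  B4:   IN={d-b}   OUT={d-b}
  B5:   IN={d-b}   OUT={}

Merge at B4: IN[B4] = OUT[B3] = {d-b}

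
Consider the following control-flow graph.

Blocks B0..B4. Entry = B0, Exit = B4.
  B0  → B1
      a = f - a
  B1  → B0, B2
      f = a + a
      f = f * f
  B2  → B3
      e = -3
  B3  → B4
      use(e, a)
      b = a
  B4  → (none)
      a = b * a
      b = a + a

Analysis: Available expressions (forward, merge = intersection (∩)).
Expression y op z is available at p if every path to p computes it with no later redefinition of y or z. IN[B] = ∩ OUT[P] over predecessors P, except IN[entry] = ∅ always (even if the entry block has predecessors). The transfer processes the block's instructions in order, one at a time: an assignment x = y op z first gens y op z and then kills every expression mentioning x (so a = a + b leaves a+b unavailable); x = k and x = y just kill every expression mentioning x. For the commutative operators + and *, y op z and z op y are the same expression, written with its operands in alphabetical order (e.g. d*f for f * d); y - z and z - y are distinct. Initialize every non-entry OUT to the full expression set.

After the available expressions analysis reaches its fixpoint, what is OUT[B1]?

Answer: {a+a}

Derivation:
Converged values:
  B0: | IN={} | OUT={}
  B1: | IN={} | OUT={a+a}
  B2: | IN={a+a} | OUT={a+a}
  B3: | IN={a+a} | OUT={a+a}
  B4: | IN={a+a} | OUT={a+a}

Merge at B1: IN[B1] = OUT[B0] = {}
Applying B1's transfer function to that IN value gives OUT[B1] (row B1 above).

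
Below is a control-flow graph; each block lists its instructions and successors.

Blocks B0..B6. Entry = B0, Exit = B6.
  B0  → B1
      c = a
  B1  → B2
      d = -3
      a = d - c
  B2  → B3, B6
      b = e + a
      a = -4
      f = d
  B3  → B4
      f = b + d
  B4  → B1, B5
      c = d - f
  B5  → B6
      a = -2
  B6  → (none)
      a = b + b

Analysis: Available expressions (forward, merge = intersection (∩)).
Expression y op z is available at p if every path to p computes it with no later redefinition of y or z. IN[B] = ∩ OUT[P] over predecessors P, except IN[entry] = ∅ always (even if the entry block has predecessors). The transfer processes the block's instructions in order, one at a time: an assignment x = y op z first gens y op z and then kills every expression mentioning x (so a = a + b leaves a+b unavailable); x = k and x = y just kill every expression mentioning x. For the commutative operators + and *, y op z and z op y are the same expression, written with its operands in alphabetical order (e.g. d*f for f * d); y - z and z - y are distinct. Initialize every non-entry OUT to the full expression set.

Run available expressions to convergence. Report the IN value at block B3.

Per-block solution:
  B0: | IN={} | OUT={}
  B1: | IN={} | OUT={d-c}
  B2: | IN={d-c} | OUT={d-c}
  B3: | IN={d-c} | OUT={b+d, d-c}
  B4: | IN={b+d, d-c} | OUT={b+d, d-f}
  B5: | IN={b+d, d-f} | OUT={b+d, d-f}
  B6: | IN={} | OUT={b+b}

Merge at B3: IN[B3] = OUT[B2] = {d-c}

Answer: {d-c}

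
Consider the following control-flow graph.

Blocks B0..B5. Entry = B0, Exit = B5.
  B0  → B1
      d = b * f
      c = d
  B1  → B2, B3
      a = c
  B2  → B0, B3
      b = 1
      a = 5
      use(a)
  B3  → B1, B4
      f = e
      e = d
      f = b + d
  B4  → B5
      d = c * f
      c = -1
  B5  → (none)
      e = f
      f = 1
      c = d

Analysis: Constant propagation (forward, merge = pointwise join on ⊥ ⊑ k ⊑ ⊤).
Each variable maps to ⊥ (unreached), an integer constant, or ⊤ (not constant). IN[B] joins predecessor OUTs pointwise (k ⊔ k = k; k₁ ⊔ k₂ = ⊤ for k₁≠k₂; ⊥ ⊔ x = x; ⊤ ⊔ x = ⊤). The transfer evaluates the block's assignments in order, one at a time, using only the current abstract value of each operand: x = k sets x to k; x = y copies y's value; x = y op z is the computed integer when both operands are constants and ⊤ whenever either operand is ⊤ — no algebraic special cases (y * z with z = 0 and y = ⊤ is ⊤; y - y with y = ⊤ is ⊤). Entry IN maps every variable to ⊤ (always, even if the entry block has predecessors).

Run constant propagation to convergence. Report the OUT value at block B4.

Fixpoint table:
  B0: | IN=(all ⊤) | OUT=(all ⊤)
  B1: | IN=(all ⊤) | OUT=(all ⊤)
  B2: | IN=(all ⊤) | OUT={a:5, b:1; rest ⊤}
  B3: | IN=(all ⊤) | OUT=(all ⊤)
  B4: | IN=(all ⊤) | OUT={c:-1; rest ⊤}
  B5: | IN={c:-1; rest ⊤} | OUT={f:1; rest ⊤}

Merge at B4: IN[B4] = OUT[B3] = {a: ⊤, b: ⊤, c: ⊤, d: ⊤, e: ⊤, f: ⊤}
Applying B4's transfer function to that IN value gives OUT[B4] (row B4 above).

Answer: {a: ⊤, b: ⊤, c: -1, d: ⊤, e: ⊤, f: ⊤}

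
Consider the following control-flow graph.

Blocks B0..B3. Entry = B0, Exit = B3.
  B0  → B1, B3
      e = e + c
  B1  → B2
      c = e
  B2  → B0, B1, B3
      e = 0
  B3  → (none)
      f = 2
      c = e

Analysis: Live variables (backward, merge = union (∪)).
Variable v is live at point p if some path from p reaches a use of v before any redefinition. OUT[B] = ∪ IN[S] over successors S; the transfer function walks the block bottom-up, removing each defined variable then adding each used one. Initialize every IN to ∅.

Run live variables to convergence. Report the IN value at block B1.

Per-block solution:
  B0: | IN={c, e} | OUT={e}
  B1: | IN={e} | OUT={c}
  B2: | IN={c} | OUT={c, e}
  B3: | IN={e} | OUT={}

Merge at B1: OUT[B1] = IN[B2] = {c}
Applying B1's transfer function to that OUT value gives IN[B1] (row B1 above).

Answer: {e}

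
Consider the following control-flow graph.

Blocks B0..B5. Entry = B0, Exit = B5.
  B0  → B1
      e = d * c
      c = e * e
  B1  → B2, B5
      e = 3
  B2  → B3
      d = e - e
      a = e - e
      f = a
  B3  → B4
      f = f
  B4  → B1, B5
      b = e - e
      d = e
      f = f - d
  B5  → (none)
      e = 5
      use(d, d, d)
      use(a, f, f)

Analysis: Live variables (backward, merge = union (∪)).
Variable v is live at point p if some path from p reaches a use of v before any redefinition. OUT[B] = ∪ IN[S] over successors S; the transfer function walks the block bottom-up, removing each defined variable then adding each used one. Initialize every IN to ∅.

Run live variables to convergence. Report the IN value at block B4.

Fixpoint table:
  B0:   IN={a, c, d, f}   OUT={a, d, f}
  B1:   IN={a, d, f}   OUT={a, d, e, f}
  B2:   IN={e}   OUT={a, e, f}
  B3:   IN={a, e, f}   OUT={a, e, f}
  B4:   IN={a, e, f}   OUT={a, d, f}
  B5:   IN={a, d, f}   OUT={}

Merge at B4: OUT[B4] = IN[B1] ⊔ IN[B5] = {a, d, f}
Applying B4's transfer function to that OUT value gives IN[B4] (row B4 above).

Answer: {a, e, f}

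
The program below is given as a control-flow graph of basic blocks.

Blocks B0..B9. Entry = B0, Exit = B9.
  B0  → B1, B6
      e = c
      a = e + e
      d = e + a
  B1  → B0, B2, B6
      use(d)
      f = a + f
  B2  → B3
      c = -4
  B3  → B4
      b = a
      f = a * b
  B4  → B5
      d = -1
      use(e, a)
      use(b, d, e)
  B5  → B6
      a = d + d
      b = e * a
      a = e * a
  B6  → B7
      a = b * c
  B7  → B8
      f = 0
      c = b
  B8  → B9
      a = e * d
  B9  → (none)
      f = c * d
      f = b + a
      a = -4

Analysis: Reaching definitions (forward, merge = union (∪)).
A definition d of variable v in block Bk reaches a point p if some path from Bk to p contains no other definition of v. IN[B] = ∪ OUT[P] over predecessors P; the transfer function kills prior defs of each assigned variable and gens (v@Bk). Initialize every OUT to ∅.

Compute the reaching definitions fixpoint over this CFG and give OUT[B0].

Answer: {a@B0, d@B0, e@B0, f@B1}

Working:
Fixpoint table:
  B0:  IN={a@B0, d@B0, e@B0, f@B1}  OUT={a@B0, d@B0, e@B0, f@B1}
  B1:  IN={a@B0, d@B0, e@B0, f@B1}  OUT={a@B0, d@B0, e@B0, f@B1}
  B2:  IN={a@B0, d@B0, e@B0, f@B1}  OUT={a@B0, c@B2, d@B0, e@B0, f@B1}
  B3:  IN={a@B0, c@B2, d@B0, e@B0, f@B1}  OUT={a@B0, b@B3, c@B2, d@B0, e@B0, f@B3}
  B4:  IN={a@B0, b@B3, c@B2, d@B0, e@B0, f@B3}  OUT={a@B0, b@B3, c@B2, d@B4, e@B0, f@B3}
  B5:  IN={a@B0, b@B3, c@B2, d@B4, e@B0, f@B3}  OUT={a@B5, b@B5, c@B2, d@B4, e@B0, f@B3}
  B6:  IN={a@B0, a@B5, b@B5, c@B2, d@B0, d@B4, e@B0, f@B1, f@B3}  OUT={a@B6, b@B5, c@B2, d@B0, d@B4, e@B0, f@B1, f@B3}
  B7:  IN={a@B6, b@B5, c@B2, d@B0, d@B4, e@B0, f@B1, f@B3}  OUT={a@B6, b@B5, c@B7, d@B0, d@B4, e@B0, f@B7}
  B8:  IN={a@B6, b@B5, c@B7, d@B0, d@B4, e@B0, f@B7}  OUT={a@B8, b@B5, c@B7, d@B0, d@B4, e@B0, f@B7}
  B9:  IN={a@B8, b@B5, c@B7, d@B0, d@B4, e@B0, f@B7}  OUT={a@B9, b@B5, c@B7, d@B0, d@B4, e@B0, f@B9}

Merge at B0 (entry node, so the boundary value {} is joined with the incoming edge(s)): IN[B0] = {} ⊔ OUT[B1] = {a@B0, d@B0, e@B0, f@B1}
Applying B0's transfer function to that IN value gives OUT[B0] (row B0 above).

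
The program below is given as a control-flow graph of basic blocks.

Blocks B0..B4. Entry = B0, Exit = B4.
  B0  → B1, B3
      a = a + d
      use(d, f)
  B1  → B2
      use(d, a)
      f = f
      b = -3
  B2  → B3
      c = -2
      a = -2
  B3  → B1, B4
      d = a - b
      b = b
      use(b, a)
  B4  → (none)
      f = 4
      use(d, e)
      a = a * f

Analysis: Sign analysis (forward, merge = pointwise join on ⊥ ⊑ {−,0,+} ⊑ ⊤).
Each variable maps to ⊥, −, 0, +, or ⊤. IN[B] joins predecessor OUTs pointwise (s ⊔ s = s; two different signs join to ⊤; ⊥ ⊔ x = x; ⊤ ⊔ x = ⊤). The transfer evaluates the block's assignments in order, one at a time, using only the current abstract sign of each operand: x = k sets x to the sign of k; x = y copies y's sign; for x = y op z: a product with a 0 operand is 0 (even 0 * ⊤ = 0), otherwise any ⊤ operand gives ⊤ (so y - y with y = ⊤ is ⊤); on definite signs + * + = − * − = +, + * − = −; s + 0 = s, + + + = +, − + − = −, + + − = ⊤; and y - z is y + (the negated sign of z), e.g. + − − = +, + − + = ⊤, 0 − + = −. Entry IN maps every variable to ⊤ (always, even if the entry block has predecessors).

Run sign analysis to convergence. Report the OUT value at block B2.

Answer: {a: -, b: -, c: -, d: ⊤, e: ⊤, f: ⊤}

Working:
Fixpoint table:
  B0:  IN=(all ⊤)  OUT=(all ⊤)
  B1:  IN=(all ⊤)  OUT={b:-; rest ⊤}
  B2:  IN={b:-; rest ⊤}  OUT={a:-, b:-, c:-; rest ⊤}
  B3:  IN=(all ⊤)  OUT=(all ⊤)
  B4:  IN=(all ⊤)  OUT={f:+; rest ⊤}

Merge at B2: IN[B2] = OUT[B1] = {a: ⊤, b: -, c: ⊤, d: ⊤, e: ⊤, f: ⊤}
Applying B2's transfer function to that IN value gives OUT[B2] (row B2 above).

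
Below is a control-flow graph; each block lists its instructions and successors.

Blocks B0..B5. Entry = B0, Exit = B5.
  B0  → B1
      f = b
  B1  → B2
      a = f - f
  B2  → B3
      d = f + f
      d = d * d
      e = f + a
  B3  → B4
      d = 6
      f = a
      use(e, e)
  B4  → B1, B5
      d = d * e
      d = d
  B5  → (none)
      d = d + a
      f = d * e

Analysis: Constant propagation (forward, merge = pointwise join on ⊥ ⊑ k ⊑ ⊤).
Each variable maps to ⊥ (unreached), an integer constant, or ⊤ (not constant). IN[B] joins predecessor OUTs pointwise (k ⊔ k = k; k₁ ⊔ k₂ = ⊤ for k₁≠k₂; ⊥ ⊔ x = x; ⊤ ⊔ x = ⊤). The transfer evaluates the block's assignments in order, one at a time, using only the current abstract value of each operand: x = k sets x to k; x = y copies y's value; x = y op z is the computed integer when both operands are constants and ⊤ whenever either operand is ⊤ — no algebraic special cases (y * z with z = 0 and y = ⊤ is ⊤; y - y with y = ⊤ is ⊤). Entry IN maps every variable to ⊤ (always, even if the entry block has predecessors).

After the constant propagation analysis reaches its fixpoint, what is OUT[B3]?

Converged values:
  B0:  IN=(all ⊤)  OUT=(all ⊤)
  B1:  IN=(all ⊤)  OUT=(all ⊤)
  B2:  IN=(all ⊤)  OUT=(all ⊤)
  B3:  IN=(all ⊤)  OUT={d:6; rest ⊤}
  B4:  IN={d:6; rest ⊤}  OUT=(all ⊤)
  B5:  IN=(all ⊤)  OUT=(all ⊤)

Merge at B3: IN[B3] = OUT[B2] = {a: ⊤, b: ⊤, c: ⊤, d: ⊤, e: ⊤, f: ⊤}
Applying B3's transfer function to that IN value gives OUT[B3] (row B3 above).

Answer: {a: ⊤, b: ⊤, c: ⊤, d: 6, e: ⊤, f: ⊤}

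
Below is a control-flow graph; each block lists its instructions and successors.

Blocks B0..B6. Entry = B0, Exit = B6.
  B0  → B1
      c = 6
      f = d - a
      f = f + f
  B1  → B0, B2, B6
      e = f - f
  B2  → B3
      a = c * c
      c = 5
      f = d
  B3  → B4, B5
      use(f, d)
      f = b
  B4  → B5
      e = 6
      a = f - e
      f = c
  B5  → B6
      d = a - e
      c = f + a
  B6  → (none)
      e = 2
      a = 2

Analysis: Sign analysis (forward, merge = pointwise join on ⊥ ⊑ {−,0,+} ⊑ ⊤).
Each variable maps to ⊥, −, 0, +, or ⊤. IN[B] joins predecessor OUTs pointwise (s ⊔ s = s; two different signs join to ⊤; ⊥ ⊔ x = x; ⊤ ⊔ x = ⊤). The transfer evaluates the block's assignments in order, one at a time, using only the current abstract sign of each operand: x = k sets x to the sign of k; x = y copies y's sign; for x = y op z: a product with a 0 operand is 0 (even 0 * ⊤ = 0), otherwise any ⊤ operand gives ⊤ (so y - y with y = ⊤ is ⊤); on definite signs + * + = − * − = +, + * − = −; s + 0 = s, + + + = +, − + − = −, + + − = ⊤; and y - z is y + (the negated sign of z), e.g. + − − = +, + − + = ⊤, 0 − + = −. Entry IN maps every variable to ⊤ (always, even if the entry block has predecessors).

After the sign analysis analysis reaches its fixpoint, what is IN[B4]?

Per-block solution:
  B0: | IN=(all ⊤) | OUT={c:+; rest ⊤}
  B1: | IN={c:+; rest ⊤} | OUT={c:+; rest ⊤}
  B2: | IN={c:+; rest ⊤} | OUT={a:+, c:+; rest ⊤}
  B3: | IN={a:+, c:+; rest ⊤} | OUT={a:+, c:+; rest ⊤}
  B4: | IN={a:+, c:+; rest ⊤} | OUT={c:+, e:+, f:+; rest ⊤}
  B5: | IN={c:+; rest ⊤} | OUT=(all ⊤)
  B6: | IN=(all ⊤) | OUT={a:+, e:+; rest ⊤}

Merge at B4: IN[B4] = OUT[B3] = {a: +, b: ⊤, c: +, d: ⊤, e: ⊤, f: ⊤}

Answer: {a: +, b: ⊤, c: +, d: ⊤, e: ⊤, f: ⊤}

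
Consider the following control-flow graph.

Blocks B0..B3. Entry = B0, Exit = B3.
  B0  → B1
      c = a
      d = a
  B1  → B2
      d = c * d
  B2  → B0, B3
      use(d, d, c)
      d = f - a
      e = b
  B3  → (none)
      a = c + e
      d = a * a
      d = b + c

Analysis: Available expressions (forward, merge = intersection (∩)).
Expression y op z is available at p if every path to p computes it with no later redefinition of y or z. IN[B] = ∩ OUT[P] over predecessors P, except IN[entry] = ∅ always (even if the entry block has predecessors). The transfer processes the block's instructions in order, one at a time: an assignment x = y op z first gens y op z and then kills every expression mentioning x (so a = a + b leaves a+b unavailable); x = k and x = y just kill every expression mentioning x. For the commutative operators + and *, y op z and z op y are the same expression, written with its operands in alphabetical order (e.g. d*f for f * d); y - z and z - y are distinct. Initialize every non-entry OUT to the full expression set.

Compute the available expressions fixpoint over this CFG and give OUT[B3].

Answer: {a*a, b+c, c+e}

Trace:
Converged values:
  B0:   IN={}   OUT={}
  B1:   IN={}   OUT={}
  B2:   IN={}   OUT={f-a}
  B3:   IN={f-a}   OUT={a*a, b+c, c+e}

Merge at B3: IN[B3] = OUT[B2] = {f-a}
Applying B3's transfer function to that IN value gives OUT[B3] (row B3 above).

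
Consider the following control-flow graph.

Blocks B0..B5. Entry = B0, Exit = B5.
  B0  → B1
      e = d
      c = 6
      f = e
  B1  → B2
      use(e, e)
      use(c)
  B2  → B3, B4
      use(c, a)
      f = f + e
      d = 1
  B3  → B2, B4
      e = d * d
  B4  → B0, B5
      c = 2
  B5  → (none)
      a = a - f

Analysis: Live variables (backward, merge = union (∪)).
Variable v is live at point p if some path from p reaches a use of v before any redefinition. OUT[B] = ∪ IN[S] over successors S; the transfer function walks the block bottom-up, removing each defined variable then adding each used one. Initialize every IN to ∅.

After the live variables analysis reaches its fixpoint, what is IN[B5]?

Converged values:
  B0:   IN={a, d}   OUT={a, c, e, f}
  B1:   IN={a, c, e, f}   OUT={a, c, e, f}
  B2:   IN={a, c, e, f}   OUT={a, c, d, f}
  B3:   IN={a, c, d, f}   OUT={a, c, d, e, f}
  B4:   IN={a, d, f}   OUT={a, d, f}
  B5:   IN={a, f}   OUT={}

B5 is the boundary node: OUT[B5] = {}
Applying B5's transfer function to that OUT value gives IN[B5] (row B5 above).

Answer: {a, f}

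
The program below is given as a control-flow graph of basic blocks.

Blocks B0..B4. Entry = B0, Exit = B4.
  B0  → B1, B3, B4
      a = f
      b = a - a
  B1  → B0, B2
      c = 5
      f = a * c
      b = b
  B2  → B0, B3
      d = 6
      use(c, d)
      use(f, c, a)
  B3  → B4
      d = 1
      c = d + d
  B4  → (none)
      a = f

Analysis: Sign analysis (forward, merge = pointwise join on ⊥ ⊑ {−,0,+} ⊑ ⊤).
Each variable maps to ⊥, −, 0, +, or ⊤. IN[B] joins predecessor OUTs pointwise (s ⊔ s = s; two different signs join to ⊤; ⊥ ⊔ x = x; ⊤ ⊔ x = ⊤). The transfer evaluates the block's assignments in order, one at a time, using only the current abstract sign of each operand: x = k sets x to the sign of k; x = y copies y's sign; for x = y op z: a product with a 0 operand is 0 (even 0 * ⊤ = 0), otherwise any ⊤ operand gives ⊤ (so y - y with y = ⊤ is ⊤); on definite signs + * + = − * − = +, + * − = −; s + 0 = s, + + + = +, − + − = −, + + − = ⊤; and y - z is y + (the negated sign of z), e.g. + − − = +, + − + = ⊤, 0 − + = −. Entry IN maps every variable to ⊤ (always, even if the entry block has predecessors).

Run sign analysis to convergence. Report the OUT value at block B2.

Answer: {a: ⊤, b: ⊤, c: +, d: +, e: ⊤, f: ⊤}

Working:
Per-block solution:
  B0: | IN=(all ⊤) | OUT=(all ⊤)
  B1: | IN=(all ⊤) | OUT={c:+; rest ⊤}
  B2: | IN={c:+; rest ⊤} | OUT={c:+, d:+; rest ⊤}
  B3: | IN=(all ⊤) | OUT={c:+, d:+; rest ⊤}
  B4: | IN=(all ⊤) | OUT=(all ⊤)

Merge at B2: IN[B2] = OUT[B1] = {a: ⊤, b: ⊤, c: +, d: ⊤, e: ⊤, f: ⊤}
Applying B2's transfer function to that IN value gives OUT[B2] (row B2 above).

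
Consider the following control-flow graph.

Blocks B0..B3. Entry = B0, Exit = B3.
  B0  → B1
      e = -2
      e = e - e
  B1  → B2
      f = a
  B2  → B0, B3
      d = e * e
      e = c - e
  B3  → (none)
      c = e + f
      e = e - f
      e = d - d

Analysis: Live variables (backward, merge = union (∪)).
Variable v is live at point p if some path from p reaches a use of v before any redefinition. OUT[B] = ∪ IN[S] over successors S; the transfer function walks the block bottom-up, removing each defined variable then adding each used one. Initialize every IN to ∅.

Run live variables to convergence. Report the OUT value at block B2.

Converged values:
  B0: | IN={a, c} | OUT={a, c, e}
  B1: | IN={a, c, e} | OUT={a, c, e, f}
  B2: | IN={a, c, e, f} | OUT={a, c, d, e, f}
  B3: | IN={d, e, f} | OUT={}

Merge at B2: OUT[B2] = IN[B0] ⊔ IN[B3] = {a, c, d, e, f}

Answer: {a, c, d, e, f}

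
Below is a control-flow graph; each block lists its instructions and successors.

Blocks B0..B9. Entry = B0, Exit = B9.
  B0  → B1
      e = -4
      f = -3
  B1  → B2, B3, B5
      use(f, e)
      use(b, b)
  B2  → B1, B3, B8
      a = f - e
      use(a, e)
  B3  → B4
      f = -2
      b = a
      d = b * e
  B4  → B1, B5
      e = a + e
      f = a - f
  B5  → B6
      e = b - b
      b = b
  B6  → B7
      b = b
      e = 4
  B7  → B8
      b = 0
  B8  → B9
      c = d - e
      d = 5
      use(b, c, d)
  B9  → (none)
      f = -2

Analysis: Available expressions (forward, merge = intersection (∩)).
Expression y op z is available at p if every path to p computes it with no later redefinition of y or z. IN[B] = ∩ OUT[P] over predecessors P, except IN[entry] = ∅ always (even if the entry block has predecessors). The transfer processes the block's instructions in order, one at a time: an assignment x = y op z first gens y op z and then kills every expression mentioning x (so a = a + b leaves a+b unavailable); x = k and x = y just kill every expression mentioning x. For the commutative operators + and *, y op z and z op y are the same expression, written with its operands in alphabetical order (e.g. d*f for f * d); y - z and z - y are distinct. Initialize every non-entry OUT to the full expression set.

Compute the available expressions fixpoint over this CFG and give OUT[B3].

Fixpoint table:
  B0:  IN={}  OUT={}
  B1:  IN={}  OUT={}
  B2:  IN={}  OUT={f-e}
  B3:  IN={}  OUT={b*e}
  B4:  IN={b*e}  OUT={}
  B5:  IN={}  OUT={}
  B6:  IN={}  OUT={}
  B7:  IN={}  OUT={}
  B8:  IN={}  OUT={}
  B9:  IN={}  OUT={}

Merge at B3: IN[B3] = OUT[B1] ∩ OUT[B2] = {}
Applying B3's transfer function to that IN value gives OUT[B3] (row B3 above).

Answer: {b*e}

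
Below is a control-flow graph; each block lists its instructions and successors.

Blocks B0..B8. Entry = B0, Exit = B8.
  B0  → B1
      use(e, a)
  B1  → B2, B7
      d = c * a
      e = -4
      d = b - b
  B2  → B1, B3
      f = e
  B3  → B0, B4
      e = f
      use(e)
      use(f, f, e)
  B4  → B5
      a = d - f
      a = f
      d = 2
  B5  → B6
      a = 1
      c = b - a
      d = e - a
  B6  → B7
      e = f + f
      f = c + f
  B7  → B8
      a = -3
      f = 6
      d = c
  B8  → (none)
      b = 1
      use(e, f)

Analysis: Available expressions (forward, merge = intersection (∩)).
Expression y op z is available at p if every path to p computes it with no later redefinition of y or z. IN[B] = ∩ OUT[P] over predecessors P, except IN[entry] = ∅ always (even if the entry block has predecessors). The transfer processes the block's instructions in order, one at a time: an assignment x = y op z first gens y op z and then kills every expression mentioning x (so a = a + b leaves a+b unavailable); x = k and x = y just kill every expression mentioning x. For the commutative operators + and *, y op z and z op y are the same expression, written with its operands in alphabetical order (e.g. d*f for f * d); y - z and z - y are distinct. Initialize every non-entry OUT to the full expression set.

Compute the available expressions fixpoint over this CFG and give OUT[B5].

Answer: {b-a, b-b, e-a}

Derivation:
Converged values:
  B0:   IN={}   OUT={}
  B1:   IN={}   OUT={a*c, b-b}
  B2:   IN={a*c, b-b}   OUT={a*c, b-b}
  B3:   IN={a*c, b-b}   OUT={a*c, b-b}
  B4:   IN={a*c, b-b}   OUT={b-b}
  B5:   IN={b-b}   OUT={b-a, b-b, e-a}
  B6:   IN={b-a, b-b, e-a}   OUT={b-a, b-b}
  B7:   IN={b-b}   OUT={b-b}
  B8:   IN={b-b}   OUT={}

Merge at B5: IN[B5] = OUT[B4] = {b-b}
Applying B5's transfer function to that IN value gives OUT[B5] (row B5 above).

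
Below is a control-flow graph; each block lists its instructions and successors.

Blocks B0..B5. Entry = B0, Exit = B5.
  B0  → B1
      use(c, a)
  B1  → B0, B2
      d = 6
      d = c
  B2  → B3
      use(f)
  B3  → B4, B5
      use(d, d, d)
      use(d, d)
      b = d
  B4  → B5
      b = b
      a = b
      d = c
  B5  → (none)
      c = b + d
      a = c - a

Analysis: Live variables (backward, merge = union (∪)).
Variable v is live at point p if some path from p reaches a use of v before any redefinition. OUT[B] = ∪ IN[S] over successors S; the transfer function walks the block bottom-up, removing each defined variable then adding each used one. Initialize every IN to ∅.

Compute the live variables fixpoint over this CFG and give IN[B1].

Fixpoint table:
  B0:  IN={a, c, f}  OUT={a, c, f}
  B1:  IN={a, c, f}  OUT={a, c, d, f}
  B2:  IN={a, c, d, f}  OUT={a, c, d}
  B3:  IN={a, c, d}  OUT={a, b, c, d}
  B4:  IN={b, c}  OUT={a, b, d}
  B5:  IN={a, b, d}  OUT={}

Merge at B1: OUT[B1] = IN[B0] ⊔ IN[B2] = {a, c, d, f}
Applying B1's transfer function to that OUT value gives IN[B1] (row B1 above).

Answer: {a, c, f}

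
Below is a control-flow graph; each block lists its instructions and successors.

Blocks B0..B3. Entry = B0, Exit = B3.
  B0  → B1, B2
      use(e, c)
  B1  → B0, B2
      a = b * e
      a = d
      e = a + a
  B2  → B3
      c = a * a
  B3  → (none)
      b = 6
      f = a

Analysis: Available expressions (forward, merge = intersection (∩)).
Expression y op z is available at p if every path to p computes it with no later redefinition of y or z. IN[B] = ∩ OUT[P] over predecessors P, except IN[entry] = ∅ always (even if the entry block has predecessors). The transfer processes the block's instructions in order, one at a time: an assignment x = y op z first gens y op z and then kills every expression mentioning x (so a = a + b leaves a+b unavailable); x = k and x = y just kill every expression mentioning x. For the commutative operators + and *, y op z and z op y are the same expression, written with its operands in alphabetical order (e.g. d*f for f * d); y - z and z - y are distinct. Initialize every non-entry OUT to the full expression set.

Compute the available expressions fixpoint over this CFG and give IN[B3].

Per-block solution:
  B0: | IN={} | OUT={}
  B1: | IN={} | OUT={a+a}
  B2: | IN={} | OUT={a*a}
  B3: | IN={a*a} | OUT={a*a}

Merge at B3: IN[B3] = OUT[B2] = {a*a}

Answer: {a*a}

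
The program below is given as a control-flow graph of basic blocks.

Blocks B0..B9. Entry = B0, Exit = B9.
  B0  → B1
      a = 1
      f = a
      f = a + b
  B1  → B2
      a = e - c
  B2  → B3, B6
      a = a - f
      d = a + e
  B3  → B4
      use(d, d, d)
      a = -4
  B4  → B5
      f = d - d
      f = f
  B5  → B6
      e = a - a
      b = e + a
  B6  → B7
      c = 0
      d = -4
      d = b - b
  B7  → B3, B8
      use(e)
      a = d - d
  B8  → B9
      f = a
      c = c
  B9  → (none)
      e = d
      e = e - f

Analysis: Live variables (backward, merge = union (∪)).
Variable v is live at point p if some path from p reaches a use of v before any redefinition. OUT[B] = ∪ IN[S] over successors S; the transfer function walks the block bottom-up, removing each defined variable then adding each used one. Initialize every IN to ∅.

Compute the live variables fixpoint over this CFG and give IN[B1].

Answer: {b, c, e, f}

Derivation:
Per-block solution:
  B0:  IN={b, c, e}  OUT={b, c, e, f}
  B1:  IN={b, c, e, f}  OUT={a, b, e, f}
  B2:  IN={a, b, e, f}  OUT={b, d, e}
  B3:  IN={d}  OUT={a, d}
  B4:  IN={a, d}  OUT={a}
  B5:  IN={a}  OUT={b, e}
  B6:  IN={b, e}  OUT={c, d, e}
  B7:  IN={c, d, e}  OUT={a, c, d}
  B8:  IN={a, c, d}  OUT={d, f}
  B9:  IN={d, f}  OUT={}

Merge at B1: OUT[B1] = IN[B2] = {a, b, e, f}
Applying B1's transfer function to that OUT value gives IN[B1] (row B1 above).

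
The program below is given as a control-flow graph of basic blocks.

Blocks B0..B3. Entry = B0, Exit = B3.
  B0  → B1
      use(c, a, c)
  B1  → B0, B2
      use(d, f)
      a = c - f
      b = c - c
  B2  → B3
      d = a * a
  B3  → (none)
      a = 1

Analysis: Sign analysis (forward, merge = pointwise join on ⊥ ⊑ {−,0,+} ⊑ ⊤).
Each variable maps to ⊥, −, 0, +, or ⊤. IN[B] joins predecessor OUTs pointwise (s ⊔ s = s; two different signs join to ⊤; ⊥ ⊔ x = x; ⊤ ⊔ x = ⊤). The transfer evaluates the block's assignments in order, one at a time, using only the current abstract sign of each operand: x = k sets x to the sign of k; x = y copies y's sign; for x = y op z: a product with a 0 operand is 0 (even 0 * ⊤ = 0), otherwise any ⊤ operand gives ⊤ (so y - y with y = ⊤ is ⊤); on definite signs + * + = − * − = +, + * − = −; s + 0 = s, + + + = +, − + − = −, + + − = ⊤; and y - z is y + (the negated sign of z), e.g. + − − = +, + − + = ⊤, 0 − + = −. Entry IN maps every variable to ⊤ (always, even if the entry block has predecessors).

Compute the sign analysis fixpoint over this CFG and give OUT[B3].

Answer: {a: +, b: ⊤, c: ⊤, d: ⊤, e: ⊤, f: ⊤}

Trace:
Per-block solution:
  B0:   IN=(all ⊤)   OUT=(all ⊤)
  B1:   IN=(all ⊤)   OUT=(all ⊤)
  B2:   IN=(all ⊤)   OUT=(all ⊤)
  B3:   IN=(all ⊤)   OUT={a:+; rest ⊤}

Merge at B3: IN[B3] = OUT[B2] = {a: ⊤, b: ⊤, c: ⊤, d: ⊤, e: ⊤, f: ⊤}
Applying B3's transfer function to that IN value gives OUT[B3] (row B3 above).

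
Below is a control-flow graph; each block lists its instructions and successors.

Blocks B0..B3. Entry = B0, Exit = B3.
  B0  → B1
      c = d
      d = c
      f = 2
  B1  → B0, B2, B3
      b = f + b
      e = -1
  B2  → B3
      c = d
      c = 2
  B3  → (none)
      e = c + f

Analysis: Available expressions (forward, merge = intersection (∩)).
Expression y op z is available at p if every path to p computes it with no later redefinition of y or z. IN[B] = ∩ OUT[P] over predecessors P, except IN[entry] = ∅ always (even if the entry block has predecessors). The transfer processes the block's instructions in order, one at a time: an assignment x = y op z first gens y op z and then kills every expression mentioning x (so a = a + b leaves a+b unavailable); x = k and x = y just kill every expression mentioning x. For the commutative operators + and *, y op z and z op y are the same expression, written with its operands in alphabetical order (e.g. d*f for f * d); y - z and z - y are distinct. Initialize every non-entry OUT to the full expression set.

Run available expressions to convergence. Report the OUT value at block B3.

Fixpoint table:
  B0: | IN={} | OUT={}
  B1: | IN={} | OUT={}
  B2: | IN={} | OUT={}
  B3: | IN={} | OUT={c+f}

Merge at B3: IN[B3] = OUT[B1] ∩ OUT[B2] = {}
Applying B3's transfer function to that IN value gives OUT[B3] (row B3 above).

Answer: {c+f}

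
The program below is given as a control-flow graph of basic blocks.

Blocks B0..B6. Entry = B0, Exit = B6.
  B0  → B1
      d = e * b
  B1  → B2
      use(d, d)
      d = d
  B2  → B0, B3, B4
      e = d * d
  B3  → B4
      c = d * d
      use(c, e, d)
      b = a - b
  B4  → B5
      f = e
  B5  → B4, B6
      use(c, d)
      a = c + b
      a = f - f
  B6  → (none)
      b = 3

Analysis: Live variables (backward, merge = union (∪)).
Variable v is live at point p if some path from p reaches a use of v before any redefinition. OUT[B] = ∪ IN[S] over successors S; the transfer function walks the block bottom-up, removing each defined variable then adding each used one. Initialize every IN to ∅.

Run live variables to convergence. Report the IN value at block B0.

Fixpoint table:
  B0: | IN={a, b, c, e} | OUT={a, b, c, d}
  B1: | IN={a, b, c, d} | OUT={a, b, c, d}
  B2: | IN={a, b, c, d} | OUT={a, b, c, d, e}
  B3: | IN={a, b, d, e} | OUT={b, c, d, e}
  B4: | IN={b, c, d, e} | OUT={b, c, d, e, f}
  B5: | IN={b, c, d, e, f} | OUT={b, c, d, e}
  B6: | IN={} | OUT={}

Merge at B0: OUT[B0] = IN[B1] = {a, b, c, d}
Applying B0's transfer function to that OUT value gives IN[B0] (row B0 above).

Answer: {a, b, c, e}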